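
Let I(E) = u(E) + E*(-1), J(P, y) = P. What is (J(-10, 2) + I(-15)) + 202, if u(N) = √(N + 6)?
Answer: 207 + 3*I ≈ 207.0 + 3.0*I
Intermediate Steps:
u(N) = √(6 + N)
I(E) = √(6 + E) - E (I(E) = √(6 + E) + E*(-1) = √(6 + E) - E)
(J(-10, 2) + I(-15)) + 202 = (-10 + (√(6 - 15) - 1*(-15))) + 202 = (-10 + (√(-9) + 15)) + 202 = (-10 + (3*I + 15)) + 202 = (-10 + (15 + 3*I)) + 202 = (5 + 3*I) + 202 = 207 + 3*I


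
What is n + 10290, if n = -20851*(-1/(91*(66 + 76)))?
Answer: 132988231/12922 ≈ 10292.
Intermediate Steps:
n = 20851/12922 (n = -20851/(142*(-91)) = -20851/(-12922) = -20851*(-1/12922) = 20851/12922 ≈ 1.6136)
n + 10290 = 20851/12922 + 10290 = 132988231/12922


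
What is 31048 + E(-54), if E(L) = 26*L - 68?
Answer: 29576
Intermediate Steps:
E(L) = -68 + 26*L
31048 + E(-54) = 31048 + (-68 + 26*(-54)) = 31048 + (-68 - 1404) = 31048 - 1472 = 29576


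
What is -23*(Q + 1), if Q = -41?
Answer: 920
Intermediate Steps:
-23*(Q + 1) = -23*(-41 + 1) = -23*(-40) = 920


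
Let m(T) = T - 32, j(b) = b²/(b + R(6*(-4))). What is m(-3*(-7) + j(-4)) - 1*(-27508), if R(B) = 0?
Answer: 27493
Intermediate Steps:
j(b) = b (j(b) = b²/(b + 0) = b²/b = b)
m(T) = -32 + T
m(-3*(-7) + j(-4)) - 1*(-27508) = (-32 + (-3*(-7) - 4)) - 1*(-27508) = (-32 + (21 - 4)) + 27508 = (-32 + 17) + 27508 = -15 + 27508 = 27493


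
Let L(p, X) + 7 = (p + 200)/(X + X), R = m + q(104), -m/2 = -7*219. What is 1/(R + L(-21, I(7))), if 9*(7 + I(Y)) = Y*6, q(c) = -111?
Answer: 14/40735 ≈ 0.00034368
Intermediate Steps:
m = 3066 (m = -(-14)*219 = -2*(-1533) = 3066)
I(Y) = -7 + 2*Y/3 (I(Y) = -7 + (Y*6)/9 = -7 + (6*Y)/9 = -7 + 2*Y/3)
R = 2955 (R = 3066 - 111 = 2955)
L(p, X) = -7 + (200 + p)/(2*X) (L(p, X) = -7 + (p + 200)/(X + X) = -7 + (200 + p)/((2*X)) = -7 + (200 + p)*(1/(2*X)) = -7 + (200 + p)/(2*X))
1/(R + L(-21, I(7))) = 1/(2955 + (200 - 21 - 14*(-7 + (⅔)*7))/(2*(-7 + (⅔)*7))) = 1/(2955 + (200 - 21 - 14*(-7 + 14/3))/(2*(-7 + 14/3))) = 1/(2955 + (200 - 21 - 14*(-7/3))/(2*(-7/3))) = 1/(2955 + (½)*(-3/7)*(200 - 21 + 98/3)) = 1/(2955 + (½)*(-3/7)*(635/3)) = 1/(2955 - 635/14) = 1/(40735/14) = 14/40735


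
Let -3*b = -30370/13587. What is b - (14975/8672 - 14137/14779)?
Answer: -131578819261/5224071934368 ≈ -0.025187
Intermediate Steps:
b = 30370/40761 (b = -(-30370)/(3*13587) = -⅓*(-30370/13587) = 30370/40761 ≈ 0.74508)
b - (14975/8672 - 14137/14779) = 30370/40761 - (14975/8672 - 14137/14779) = 30370/40761 - 1*98719461/128163488 = 30370/40761 - 98719461/128163488 = -131578819261/5224071934368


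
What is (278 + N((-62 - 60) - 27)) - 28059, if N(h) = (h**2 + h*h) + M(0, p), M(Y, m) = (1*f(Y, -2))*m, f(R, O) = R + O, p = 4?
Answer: 16613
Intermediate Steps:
f(R, O) = O + R
M(Y, m) = m*(-2 + Y) (M(Y, m) = (1*(-2 + Y))*m = (-2 + Y)*m = m*(-2 + Y))
N(h) = -8 + 2*h**2 (N(h) = (h**2 + h*h) + 4*(-2 + 0) = (h**2 + h**2) + 4*(-2) = 2*h**2 - 8 = -8 + 2*h**2)
(278 + N((-62 - 60) - 27)) - 28059 = (278 + (-8 + 2*((-62 - 60) - 27)**2)) - 28059 = (278 + (-8 + 2*(-122 - 27)**2)) - 28059 = (278 + (-8 + 2*(-149)**2)) - 28059 = (278 + (-8 + 2*22201)) - 28059 = (278 + (-8 + 44402)) - 28059 = (278 + 44394) - 28059 = 44672 - 28059 = 16613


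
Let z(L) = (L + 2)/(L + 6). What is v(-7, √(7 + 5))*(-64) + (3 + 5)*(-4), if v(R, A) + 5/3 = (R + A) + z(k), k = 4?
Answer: 7264/15 - 128*√3 ≈ 262.56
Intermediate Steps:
z(L) = (2 + L)/(6 + L)
v(R, A) = -16/15 + A + R (v(R, A) = -5/3 + ((R + A) + (2 + 4)/(6 + 4)) = -5/3 + ((A + R) + 6/10) = -5/3 + ((A + R) + (⅒)*6) = -5/3 + ((A + R) + ⅗) = -5/3 + (⅗ + A + R) = -16/15 + A + R)
v(-7, √(7 + 5))*(-64) + (3 + 5)*(-4) = (-16/15 + √(7 + 5) - 7)*(-64) + (3 + 5)*(-4) = (-16/15 + √12 - 7)*(-64) + 8*(-4) = (-16/15 + 2*√3 - 7)*(-64) - 32 = (-121/15 + 2*√3)*(-64) - 32 = (7744/15 - 128*√3) - 32 = 7264/15 - 128*√3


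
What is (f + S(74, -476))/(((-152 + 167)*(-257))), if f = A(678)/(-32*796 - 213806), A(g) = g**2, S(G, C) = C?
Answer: 57178006/461208345 ≈ 0.12397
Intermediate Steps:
f = -229842/119639 (f = 678**2/(-32*796 - 213806) = 459684/(-25472 - 213806) = 459684/(-239278) = 459684*(-1/239278) = -229842/119639 ≈ -1.9211)
(f + S(74, -476))/(((-152 + 167)*(-257))) = (-229842/119639 - 476)/(((-152 + 167)*(-257))) = -57178006/(119639*(15*(-257))) = -57178006/119639/(-3855) = -57178006/119639*(-1/3855) = 57178006/461208345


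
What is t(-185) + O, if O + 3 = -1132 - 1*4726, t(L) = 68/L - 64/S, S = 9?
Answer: -9771017/1665 ≈ -5868.5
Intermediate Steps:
t(L) = -64/9 + 68/L (t(L) = 68/L - 64/9 = -64/9 + 68/L)
O = -5861 (O = -3 + (-1132 - 1*4726) = -3 + (-1132 - 4726) = -3 - 5858 = -5861)
t(-185) + O = (-64/9 + 68/(-185)) - 5861 = (-64/9 + 68*(-1/185)) - 5861 = (-64/9 - 68/185) - 5861 = -12452/1665 - 5861 = -9771017/1665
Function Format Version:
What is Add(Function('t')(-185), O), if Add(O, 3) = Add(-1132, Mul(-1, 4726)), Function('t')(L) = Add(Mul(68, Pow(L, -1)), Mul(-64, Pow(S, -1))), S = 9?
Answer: Rational(-9771017, 1665) ≈ -5868.5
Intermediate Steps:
Function('t')(L) = Add(Rational(-64, 9), Mul(68, Pow(L, -1))) (Function('t')(L) = Add(Mul(68, Pow(L, -1)), Mul(-64, Pow(9, -1))) = Add(Mul(68, Pow(L, -1)), Mul(-64, Rational(1, 9))) = Add(Mul(68, Pow(L, -1)), Rational(-64, 9)) = Add(Rational(-64, 9), Mul(68, Pow(L, -1))))
O = -5861 (O = Add(-3, Add(-1132, Mul(-1, 4726))) = Add(-3, Add(-1132, -4726)) = Add(-3, -5858) = -5861)
Add(Function('t')(-185), O) = Add(Add(Rational(-64, 9), Mul(68, Pow(-185, -1))), -5861) = Add(Add(Rational(-64, 9), Mul(68, Rational(-1, 185))), -5861) = Add(Add(Rational(-64, 9), Rational(-68, 185)), -5861) = Add(Rational(-12452, 1665), -5861) = Rational(-9771017, 1665)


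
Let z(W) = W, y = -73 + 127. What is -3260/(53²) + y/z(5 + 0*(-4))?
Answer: 135386/14045 ≈ 9.6395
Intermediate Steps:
y = 54
-3260/(53²) + y/z(5 + 0*(-4)) = -3260/(53²) + 54/(5 + 0*(-4)) = -3260/2809 + 54/(5 + 0) = -3260*1/2809 + 54/5 = -3260/2809 + 54*(⅕) = -3260/2809 + 54/5 = 135386/14045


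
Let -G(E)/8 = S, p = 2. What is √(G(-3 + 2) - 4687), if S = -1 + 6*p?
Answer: 5*I*√191 ≈ 69.101*I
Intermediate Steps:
S = 11 (S = -1 + 6*2 = -1 + 12 = 11)
G(E) = -88 (G(E) = -8*11 = -88)
√(G(-3 + 2) - 4687) = √(-88 - 4687) = √(-4775) = 5*I*√191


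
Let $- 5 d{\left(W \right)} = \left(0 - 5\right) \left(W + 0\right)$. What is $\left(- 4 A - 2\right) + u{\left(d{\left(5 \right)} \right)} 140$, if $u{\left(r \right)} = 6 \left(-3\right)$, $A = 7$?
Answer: $-2550$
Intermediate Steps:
$d{\left(W \right)} = W$ ($d{\left(W \right)} = - \frac{\left(0 - 5\right) \left(W + 0\right)}{5} = - \frac{\left(-5\right) W}{5} = W$)
$u{\left(r \right)} = -18$
$\left(- 4 A - 2\right) + u{\left(d{\left(5 \right)} \right)} 140 = \left(\left(-4\right) 7 - 2\right) - 2520 = \left(-28 - 2\right) - 2520 = -30 - 2520 = -2550$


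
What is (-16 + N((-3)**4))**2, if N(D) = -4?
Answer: 400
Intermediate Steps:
(-16 + N((-3)**4))**2 = (-16 - 4)**2 = (-20)**2 = 400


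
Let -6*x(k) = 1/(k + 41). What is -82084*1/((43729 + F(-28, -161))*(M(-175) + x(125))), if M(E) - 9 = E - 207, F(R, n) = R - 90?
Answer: 27251888/5400626333 ≈ 0.0050461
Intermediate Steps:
F(R, n) = -90 + R
M(E) = -198 + E (M(E) = 9 + (E - 207) = 9 + (-207 + E) = -198 + E)
x(k) = -1/(6*(41 + k)) (x(k) = -1/(6*(k + 41)) = -1/(6*(41 + k)))
-82084*1/((43729 + F(-28, -161))*(M(-175) + x(125))) = -82084*1/((43729 + (-90 - 28))*((-198 - 175) - 1/(246 + 6*125))) = -82084*1/((-373 - 1/(246 + 750))*(43729 - 118)) = -82084*1/(43611*(-373 - 1/996)) = -82084/((-371509/996*43611)) = -82084/(-5400626333/332) = -82084*(-332/5400626333) = 27251888/5400626333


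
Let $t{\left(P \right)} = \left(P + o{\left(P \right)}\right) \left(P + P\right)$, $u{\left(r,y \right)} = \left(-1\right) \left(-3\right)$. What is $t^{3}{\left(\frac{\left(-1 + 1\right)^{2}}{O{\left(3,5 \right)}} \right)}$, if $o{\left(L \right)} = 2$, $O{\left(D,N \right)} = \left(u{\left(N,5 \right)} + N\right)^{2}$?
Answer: $0$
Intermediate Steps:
$u{\left(r,y \right)} = 3$
$O{\left(D,N \right)} = \left(3 + N\right)^{2}$
$t{\left(P \right)} = 2 P \left(2 + P\right)$ ($t{\left(P \right)} = \left(P + 2\right) \left(P + P\right) = \left(2 + P\right) 2 P = 2 P \left(2 + P\right)$)
$t^{3}{\left(\frac{\left(-1 + 1\right)^{2}}{O{\left(3,5 \right)}} \right)} = \left(2 \frac{\left(-1 + 1\right)^{2}}{\left(3 + 5\right)^{2}} \left(2 + \frac{\left(-1 + 1\right)^{2}}{\left(3 + 5\right)^{2}}\right)\right)^{3} = \left(2 \frac{0^{2}}{8^{2}} \left(2 + \frac{0^{2}}{8^{2}}\right)\right)^{3} = \left(2 \cdot \frac{0}{64} \left(2 + \frac{0}{64}\right)\right)^{3} = \left(2 \cdot 0 \cdot \frac{1}{64} \left(2 + 0 \cdot \frac{1}{64}\right)\right)^{3} = \left(2 \cdot 0 \left(2 + 0\right)\right)^{3} = \left(2 \cdot 0 \cdot 2\right)^{3} = 0^{3} = 0$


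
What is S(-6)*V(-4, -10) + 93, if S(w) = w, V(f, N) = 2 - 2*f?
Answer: 33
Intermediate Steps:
S(-6)*V(-4, -10) + 93 = -6*(2 - 2*(-4)) + 93 = -6*(2 + 8) + 93 = -6*10 + 93 = -60 + 93 = 33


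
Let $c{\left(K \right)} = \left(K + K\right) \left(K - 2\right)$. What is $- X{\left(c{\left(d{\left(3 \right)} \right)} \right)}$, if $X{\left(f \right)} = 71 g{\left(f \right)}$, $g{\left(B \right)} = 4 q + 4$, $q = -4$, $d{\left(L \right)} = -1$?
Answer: $852$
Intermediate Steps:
$c{\left(K \right)} = 2 K \left(-2 + K\right)$
$g{\left(B \right)} = -12$ ($g{\left(B \right)} = 4 \left(-4\right) + 4 = -16 + 4 = -12$)
$X{\left(f \right)} = -852$ ($X{\left(f \right)} = 71 \left(-12\right) = -852$)
$- X{\left(c{\left(d{\left(3 \right)} \right)} \right)} = \left(-1\right) \left(-852\right) = 852$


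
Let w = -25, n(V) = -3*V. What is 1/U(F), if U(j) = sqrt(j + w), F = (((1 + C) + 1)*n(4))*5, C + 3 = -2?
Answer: sqrt(155)/155 ≈ 0.080322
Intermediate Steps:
C = -5 (C = -3 - 2 = -5)
F = 180 (F = (((1 - 5) + 1)*(-3*4))*5 = ((-4 + 1)*(-12))*5 = -3*(-12)*5 = 36*5 = 180)
U(j) = sqrt(-25 + j) (U(j) = sqrt(j - 25) = sqrt(-25 + j))
1/U(F) = 1/(sqrt(-25 + 180)) = 1/(sqrt(155)) = sqrt(155)/155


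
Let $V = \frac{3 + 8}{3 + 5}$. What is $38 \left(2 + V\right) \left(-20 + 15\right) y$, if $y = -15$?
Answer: $\frac{38475}{4} \approx 9618.8$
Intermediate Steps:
$V = \frac{11}{8} \approx 1.375$
$38 \left(2 + V\right) \left(-20 + 15\right) y = 38 \left(2 + \frac{11}{8}\right) \left(-20 + 15\right) \left(-15\right) = 38 \cdot \frac{27}{8} \left(-5\right) \left(-15\right) = 38 \left(- \frac{135}{8}\right) \left(-15\right) = \left(- \frac{2565}{4}\right) \left(-15\right) = \frac{38475}{4}$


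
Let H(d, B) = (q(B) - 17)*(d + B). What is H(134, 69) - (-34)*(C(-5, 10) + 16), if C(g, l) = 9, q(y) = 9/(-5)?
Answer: -14832/5 ≈ -2966.4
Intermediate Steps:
q(y) = -9/5 (q(y) = 9*(-1/5) = -9/5)
H(d, B) = -94*B/5 - 94*d/5 (H(d, B) = (-9/5 - 17)*(d + B) = -94*(B + d)/5 = -94*B/5 - 94*d/5)
H(134, 69) - (-34)*(C(-5, 10) + 16) = (-94/5*69 - 94/5*134) - (-34)*(9 + 16) = (-6486/5 - 12596/5) - (-34)*25 = -19082/5 - 1*(-850) = -19082/5 + 850 = -14832/5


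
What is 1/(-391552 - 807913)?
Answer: -1/1199465 ≈ -8.3370e-7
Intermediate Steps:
1/(-391552 - 807913) = 1/(-1199465) = -1/1199465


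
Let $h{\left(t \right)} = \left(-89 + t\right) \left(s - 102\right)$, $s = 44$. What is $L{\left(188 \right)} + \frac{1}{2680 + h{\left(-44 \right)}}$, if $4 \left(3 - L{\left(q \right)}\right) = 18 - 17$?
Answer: $\frac{57169}{20788} \approx 2.7501$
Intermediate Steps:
$h{\left(t \right)} = 5162 - 58 t$ ($h{\left(t \right)} = \left(-89 + t\right) \left(44 - 102\right) = \left(-89 + t\right) \left(-58\right) = 5162 - 58 t$)
$L{\left(q \right)} = \frac{11}{4}$ ($L{\left(q \right)} = 3 - \frac{18 - 17}{4} = 3 - \frac{1}{4} = \frac{11}{4}$)
$L{\left(188 \right)} + \frac{1}{2680 + h{\left(-44 \right)}} = \frac{11}{4} + \frac{1}{2680 + \left(5162 - -2552\right)} = \frac{11}{4} + \frac{1}{2680 + \left(5162 + 2552\right)} = \frac{11}{4} + \frac{1}{2680 + 7714} = \frac{11}{4} + \frac{1}{10394} = \frac{57169}{20788}$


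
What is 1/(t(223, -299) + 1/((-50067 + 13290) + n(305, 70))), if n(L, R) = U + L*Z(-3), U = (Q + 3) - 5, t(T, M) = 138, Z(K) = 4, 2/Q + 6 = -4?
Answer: 177796/24535843 ≈ 0.0072464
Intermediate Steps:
Q = -⅕ (Q = 2/(-6 - 4) = 2/(-10) = 2*(-⅒) = -⅕ ≈ -0.20000)
U = -11/5 (U = (-⅕ + 3) - 5 = 14/5 - 5 = -11/5 ≈ -2.2000)
n(L, R) = -11/5 + 4*L (n(L, R) = -11/5 + L*4 = -11/5 + 4*L)
1/(t(223, -299) + 1/((-50067 + 13290) + n(305, 70))) = 1/(138 + 1/((-50067 + 13290) + (-11/5 + 4*305))) = 1/(138 + 1/(-36777 + (-11/5 + 1220))) = 1/(138 + 1/(-36777 + 6089/5)) = 1/(138 + 1/(-177796/5)) = 1/(138 - 5/177796) = 1/(24535843/177796) = 177796/24535843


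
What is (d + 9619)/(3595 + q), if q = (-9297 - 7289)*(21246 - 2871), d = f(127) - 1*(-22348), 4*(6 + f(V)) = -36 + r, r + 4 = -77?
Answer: -127727/1219056620 ≈ -0.00010478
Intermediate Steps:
r = -81 (r = -4 - 77 = -81)
f(V) = -141/4 (f(V) = -6 + (-36 - 81)/4 = -6 + (1/4)*(-117) = -6 - 117/4 = -141/4)
d = 89251/4 (d = -141/4 - 1*(-22348) = -141/4 + 22348 = 89251/4 ≈ 22313.)
q = -304767750 (q = -16586*18375 = -304767750)
(d + 9619)/(3595 + q) = (89251/4 + 9619)/(3595 - 304767750) = (127727/4)/(-304764155) = (127727/4)*(-1/304764155) = -127727/1219056620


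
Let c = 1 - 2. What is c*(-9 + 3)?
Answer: 6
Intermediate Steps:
c = -1
c*(-9 + 3) = -(-9 + 3) = -1*(-6) = 6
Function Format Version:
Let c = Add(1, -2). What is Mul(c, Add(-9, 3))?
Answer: 6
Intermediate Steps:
c = -1
Mul(c, Add(-9, 3)) = Mul(-1, Add(-9, 3)) = Mul(-1, -6) = 6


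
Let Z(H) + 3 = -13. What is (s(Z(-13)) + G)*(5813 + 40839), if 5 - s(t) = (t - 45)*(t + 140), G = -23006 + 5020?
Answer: -485973884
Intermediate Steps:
G = -17986
Z(H) = -16 (Z(H) = -3 - 13 = -16)
s(t) = 5 - (-45 + t)*(140 + t) (s(t) = 5 - (t - 45)*(t + 140) = 5 - (-45 + t)*(140 + t))
(s(Z(-13)) + G)*(5813 + 40839) = ((6305 - 1*(-16)² - 95*(-16)) - 17986)*(5813 + 40839) = ((6305 - 1*256 + 1520) - 17986)*46652 = ((6305 - 256 + 1520) - 17986)*46652 = (7569 - 17986)*46652 = -10417*46652 = -485973884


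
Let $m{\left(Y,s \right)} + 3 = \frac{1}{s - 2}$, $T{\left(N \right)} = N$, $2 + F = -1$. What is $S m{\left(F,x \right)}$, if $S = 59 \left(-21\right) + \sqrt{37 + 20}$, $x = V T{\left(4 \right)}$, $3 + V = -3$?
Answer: $\frac{97881}{26} - \frac{79 \sqrt{57}}{26} \approx 3741.7$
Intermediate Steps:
$F = -3$ ($F = -2 - 1 = -3$)
$V = -6$ ($V = -3 - 3 = -6$)
$x = -24$ ($x = \left(-6\right) 4 = -24$)
$S = -1239 + \sqrt{57} \approx -1231.4$
$m{\left(Y,s \right)} = -3 + \frac{1}{-2 + s}$ ($m{\left(Y,s \right)} = -3 + \frac{1}{s - 2} = -3 + \frac{1}{-2 + s}$)
$S m{\left(F,x \right)} = \left(-1239 + \sqrt{57}\right) \frac{7 - -72}{-2 - 24} = \left(-1239 + \sqrt{57}\right) \frac{7 + 72}{-26} = \left(-1239 + \sqrt{57}\right) \left(\left(- \frac{1}{26}\right) 79\right) = \left(-1239 + \sqrt{57}\right) \left(- \frac{79}{26}\right) = \frac{97881}{26} - \frac{79 \sqrt{57}}{26}$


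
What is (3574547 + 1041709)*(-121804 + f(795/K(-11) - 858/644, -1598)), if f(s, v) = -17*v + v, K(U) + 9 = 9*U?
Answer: -444250012416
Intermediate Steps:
K(U) = -9 + 9*U
f(s, v) = -16*v
(3574547 + 1041709)*(-121804 + f(795/K(-11) - 858/644, -1598)) = (3574547 + 1041709)*(-121804 - 16*(-1598)) = 4616256*(-121804 + 25568) = 4616256*(-96236) = -444250012416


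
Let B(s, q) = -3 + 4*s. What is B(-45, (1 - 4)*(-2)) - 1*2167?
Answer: -2350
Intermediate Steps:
B(-45, (1 - 4)*(-2)) - 1*2167 = (-3 + 4*(-45)) - 1*2167 = (-3 - 180) - 2167 = -183 - 2167 = -2350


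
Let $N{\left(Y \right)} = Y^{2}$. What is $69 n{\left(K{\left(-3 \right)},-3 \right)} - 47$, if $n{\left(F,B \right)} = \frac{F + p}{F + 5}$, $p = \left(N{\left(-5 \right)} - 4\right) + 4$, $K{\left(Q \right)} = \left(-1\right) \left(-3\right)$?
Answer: $\frac{389}{2} \approx 194.5$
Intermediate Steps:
$K{\left(Q \right)} = 3$
$p = 25$ ($p = \left(\left(-5\right)^{2} - 4\right) + 4 = \left(25 - 4\right) + 4 = 21 + 4 = 25$)
$n{\left(F,B \right)} = \frac{25 + F}{5 + F}$ ($n{\left(F,B \right)} = \frac{F + 25}{F + 5} = \frac{25 + F}{5 + F}$)
$69 n{\left(K{\left(-3 \right)},-3 \right)} - 47 = 69 \frac{25 + 3}{5 + 3} - 47 = 69 \cdot \frac{1}{8} \cdot 28 - 47 = 69 \cdot \frac{7}{2} - 47 = \frac{483}{2} - 47 = \frac{389}{2}$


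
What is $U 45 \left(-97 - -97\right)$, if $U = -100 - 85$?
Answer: $0$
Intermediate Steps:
$U = -185$ ($U = -100 - 85 = -185$)
$U 45 \left(-97 - -97\right) = \left(-185\right) 45 \left(-97 - -97\right) = - 8325 \left(-97 + 97\right) = \left(-8325\right) 0 = 0$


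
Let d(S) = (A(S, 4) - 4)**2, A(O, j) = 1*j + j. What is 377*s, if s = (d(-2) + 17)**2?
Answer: 410553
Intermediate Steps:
A(O, j) = 2*j (A(O, j) = j + j = 2*j)
d(S) = 16 (d(S) = (2*4 - 4)**2 = (8 - 4)**2 = 4**2 = 16)
s = 1089 (s = (16 + 17)**2 = 33**2 = 1089)
377*s = 377*1089 = 410553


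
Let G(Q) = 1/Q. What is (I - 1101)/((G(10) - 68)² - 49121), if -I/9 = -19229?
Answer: -17196000/4451059 ≈ -3.8633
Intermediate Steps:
I = 173061 (I = -9*(-19229) = 173061)
(I - 1101)/((G(10) - 68)² - 49121) = (173061 - 1101)/((1/10 - 68)² - 49121) = 171960/((⅒ - 68)² - 49121) = 171960/((-679/10)² - 49121) = 171960/(461041/100 - 49121) = 171960/(-4451059/100) = 171960*(-100/4451059) = -17196000/4451059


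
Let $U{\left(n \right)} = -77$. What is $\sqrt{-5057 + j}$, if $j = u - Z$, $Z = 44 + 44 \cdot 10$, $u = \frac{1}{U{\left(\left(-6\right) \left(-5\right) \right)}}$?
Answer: $\frac{i \sqrt{32852666}}{77} \approx 74.438 i$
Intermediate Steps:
$u = - \frac{1}{77}$ ($u = \frac{1}{-77} = - \frac{1}{77} \approx -0.012987$)
$Z = 484$ ($Z = 44 + 440 = 484$)
$j = - \frac{37269}{77}$ ($j = - \frac{1}{77} - 484 = - \frac{37269}{77} \approx -484.01$)
$\sqrt{-5057 + j} = \sqrt{-5057 - \frac{37269}{77}} = \sqrt{- \frac{426658}{77}} = \frac{i \sqrt{32852666}}{77}$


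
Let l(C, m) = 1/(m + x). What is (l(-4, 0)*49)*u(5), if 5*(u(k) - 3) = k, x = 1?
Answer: 196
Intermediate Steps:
u(k) = 3 + k/5
l(C, m) = 1/(1 + m) (l(C, m) = 1/(m + 1) = 1/(1 + m))
(l(-4, 0)*49)*u(5) = (49/(1 + 0))*(3 + (⅕)*5) = (49/1)*(3 + 1) = (1*49)*4 = 49*4 = 196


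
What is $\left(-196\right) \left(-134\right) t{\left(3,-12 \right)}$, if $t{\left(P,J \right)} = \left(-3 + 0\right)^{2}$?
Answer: $236376$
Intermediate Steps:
$t{\left(P,J \right)} = 9$ ($t{\left(P,J \right)} = \left(-3\right)^{2} = 9$)
$\left(-196\right) \left(-134\right) t{\left(3,-12 \right)} = \left(-196\right) \left(-134\right) 9 = 26264 \cdot 9 = 236376$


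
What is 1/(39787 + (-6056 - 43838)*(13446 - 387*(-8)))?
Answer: -1/825306761 ≈ -1.2117e-9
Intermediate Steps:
1/(39787 + (-6056 - 43838)*(13446 - 387*(-8))) = 1/(39787 - 49894*(13446 + 3096)) = 1/(39787 - 49894*16542) = 1/(39787 - 825346548) = 1/(-825306761) = -1/825306761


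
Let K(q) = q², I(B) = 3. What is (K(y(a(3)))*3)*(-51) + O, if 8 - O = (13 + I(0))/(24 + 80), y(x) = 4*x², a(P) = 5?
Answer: -19889898/13 ≈ -1.5300e+6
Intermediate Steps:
O = 102/13 (O = 8 - (13 + 3)/(24 + 80) = 8 - 16/104 = 8 - 1*2/13 = 8 - 2/13 = 102/13 ≈ 7.8462)
(K(y(a(3)))*3)*(-51) + O = ((4*5²)²*3)*(-51) + 102/13 = ((4*25)²*3)*(-51) + 102/13 = (100²*3)*(-51) + 102/13 = (10000*3)*(-51) + 102/13 = 30000*(-51) + 102/13 = -1530000 + 102/13 = -19889898/13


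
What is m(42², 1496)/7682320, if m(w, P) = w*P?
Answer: 164934/480145 ≈ 0.34351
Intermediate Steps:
m(w, P) = P*w
m(42², 1496)/7682320 = (1496*42²)/7682320 = (1496*1764)*(1/7682320) = 2638944*(1/7682320) = 164934/480145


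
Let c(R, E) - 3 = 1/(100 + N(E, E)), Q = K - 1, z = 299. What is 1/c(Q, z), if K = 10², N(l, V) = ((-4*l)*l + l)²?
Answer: 127666863125/383000589376 ≈ 0.33333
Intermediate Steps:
N(l, V) = (l - 4*l²)² (N(l, V) = (-4*l² + l)² = (l - 4*l²)²)
K = 100
Q = 99 (Q = 100 - 1 = 99)
c(R, E) = 3 + 1/(100 + E²*(-1 + 4*E)²)
1/c(Q, z) = 1/((301 + 3*299²*(-1 + 4*299)²)/(100 + 299²*(-1 + 4*299)²)) = 1/((301 + 3*89401*(-1 + 1196)²)/(100 + 89401*(-1 + 1196)²)) = 1/((301 + 3*89401*1195²)/(100 + 89401*1195²)) = 1/((301 + 3*89401*1428025)/(100 + 89401*1428025)) = 1/((301 + 383000589075)/(100 + 127666863025)) = 1/(383000589376/127666863125) = 127666863125/383000589376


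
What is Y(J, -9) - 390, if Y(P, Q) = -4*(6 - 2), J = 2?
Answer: -406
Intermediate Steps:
Y(P, Q) = -16 (Y(P, Q) = -4*4 = -16)
Y(J, -9) - 390 = -16 - 390 = -406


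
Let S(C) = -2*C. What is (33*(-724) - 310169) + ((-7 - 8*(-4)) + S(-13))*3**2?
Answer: -333602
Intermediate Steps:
(33*(-724) - 310169) + ((-7 - 8*(-4)) + S(-13))*3**2 = (33*(-724) - 310169) + ((-7 - 8*(-4)) - 2*(-13))*3**2 = (-23892 - 310169) + ((-7 + 32) + 26)*9 = -334061 + (25 + 26)*9 = -334061 + 51*9 = -334061 + 459 = -333602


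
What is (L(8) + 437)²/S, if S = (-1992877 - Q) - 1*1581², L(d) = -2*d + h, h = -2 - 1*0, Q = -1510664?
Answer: -175561/2981774 ≈ -0.058878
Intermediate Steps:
h = -2 (h = -2 + 0 = -2)
L(d) = -2 - 2*d (L(d) = -2*d - 2 = -2 - 2*d)
S = -2981774 (S = (-1992877 - 1*(-1510664)) - 1*1581² = (-1992877 + 1510664) - 1*2499561 = -482213 - 2499561 = -2981774)
(L(8) + 437)²/S = ((-2 - 2*8) + 437)²/(-2981774) = ((-2 - 16) + 437)²*(-1/2981774) = (-18 + 437)²*(-1/2981774) = 419²*(-1/2981774) = 175561*(-1/2981774) = -175561/2981774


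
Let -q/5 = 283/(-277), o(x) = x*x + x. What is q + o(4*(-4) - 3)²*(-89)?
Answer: -2883512077/277 ≈ -1.0410e+7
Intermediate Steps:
o(x) = x + x² (o(x) = x² + x = x + x²)
q = 1415/277 (q = -1415/(-277) = -1415*(-1)/277 = -5*(-283/277) = 1415/277 ≈ 5.1083)
q + o(4*(-4) - 3)²*(-89) = 1415/277 + ((4*(-4) - 3)*(1 + (4*(-4) - 3)))²*(-89) = 1415/277 + ((-16 - 3)*(1 + (-16 - 3)))²*(-89) = 1415/277 + (-19*(1 - 19))²*(-89) = 1415/277 + (-19*(-18))²*(-89) = 1415/277 + 342²*(-89) = 1415/277 + 116964*(-89) = 1415/277 - 10409796 = -2883512077/277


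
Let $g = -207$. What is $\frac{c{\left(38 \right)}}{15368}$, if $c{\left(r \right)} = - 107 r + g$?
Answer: $- \frac{4273}{15368} \approx -0.27805$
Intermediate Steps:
$c{\left(r \right)} = -207 - 107 r$ ($c{\left(r \right)} = - 107 r - 207 = -207 - 107 r$)
$\frac{c{\left(38 \right)}}{15368} = \frac{-207 - 4066}{15368} = \left(-207 - 4066\right) \frac{1}{15368} = \left(-4273\right) \frac{1}{15368} = - \frac{4273}{15368}$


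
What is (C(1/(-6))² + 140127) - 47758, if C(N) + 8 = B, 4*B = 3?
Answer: 1478745/16 ≈ 92422.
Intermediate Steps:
B = ¾ (B = (¼)*3 = ¾ ≈ 0.75000)
C(N) = -29/4 (C(N) = -8 + ¾ = -29/4)
(C(1/(-6))² + 140127) - 47758 = ((-29/4)² + 140127) - 47758 = (841/16 + 140127) - 47758 = 2242873/16 - 47758 = 1478745/16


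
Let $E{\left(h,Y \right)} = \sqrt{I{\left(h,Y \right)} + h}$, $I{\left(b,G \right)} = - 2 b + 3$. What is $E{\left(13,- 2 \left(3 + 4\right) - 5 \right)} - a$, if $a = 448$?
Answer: $-448 + i \sqrt{10} \approx -448.0 + 3.1623 i$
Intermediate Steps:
$I{\left(b,G \right)} = 3 - 2 b$
$E{\left(h,Y \right)} = \sqrt{3 - h}$ ($E{\left(h,Y \right)} = \sqrt{\left(3 - 2 h\right) + h} = \sqrt{3 - h}$)
$E{\left(13,- 2 \left(3 + 4\right) - 5 \right)} - a = \sqrt{3 - 13} - 448 = \sqrt{-10} - 448 = i \sqrt{10} - 448 = -448 + i \sqrt{10}$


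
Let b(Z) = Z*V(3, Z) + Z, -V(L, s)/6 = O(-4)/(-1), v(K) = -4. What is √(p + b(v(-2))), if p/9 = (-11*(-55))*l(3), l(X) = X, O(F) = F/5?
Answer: √408755/5 ≈ 127.87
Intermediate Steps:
O(F) = F/5 (O(F) = F*(⅕) = F/5)
p = 16335 (p = 9*(-11*(-55)*3) = 9*(605*3) = 9*1815 = 16335)
V(L, s) = -24/5 (V(L, s) = -6*(⅕)*(-4)/(-1) = -(-24)*(-1)/5 = -6*⅘ = -24/5)
b(Z) = -19*Z/5 (b(Z) = Z*(-24/5) + Z = -24*Z/5 + Z = -19*Z/5)
√(p + b(v(-2))) = √(16335 - 19/5*(-4)) = √(16335 + 76/5) = √(81751/5) = √408755/5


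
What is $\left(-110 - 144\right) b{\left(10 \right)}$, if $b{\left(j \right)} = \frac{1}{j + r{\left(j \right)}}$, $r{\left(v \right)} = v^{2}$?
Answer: $- \frac{127}{55} \approx -2.3091$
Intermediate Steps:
$b{\left(j \right)} = \frac{1}{j + j^{2}}$
$\left(-110 - 144\right) b{\left(10 \right)} = \left(-110 - 144\right) \frac{1}{10 \left(1 + 10\right)} = - 254 \frac{1}{10 \cdot 11} = - 254 \cdot \frac{1}{10} \cdot \frac{1}{11} = \left(-254\right) \frac{1}{110} = - \frac{127}{55}$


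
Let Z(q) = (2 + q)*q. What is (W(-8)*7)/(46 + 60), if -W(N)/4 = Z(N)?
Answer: -672/53 ≈ -12.679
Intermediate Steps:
Z(q) = q*(2 + q)
W(N) = -4*N*(2 + N)
(W(-8)*7)/(46 + 60) = (-4*(-8)*(2 - 8)*7)/(46 + 60) = (-4*(-8)*(-6)*7)/106 = -192*7*(1/106) = -1344*1/106 = -672/53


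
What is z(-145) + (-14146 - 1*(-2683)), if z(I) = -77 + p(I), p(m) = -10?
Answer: -11550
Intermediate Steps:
z(I) = -87 (z(I) = -77 - 10 = -87)
z(-145) + (-14146 - 1*(-2683)) = -87 + (-14146 - 1*(-2683)) = -87 + (-14146 + 2683) = -87 - 11463 = -11550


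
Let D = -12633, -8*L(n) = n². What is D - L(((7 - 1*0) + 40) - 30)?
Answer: -100775/8 ≈ -12597.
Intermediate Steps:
L(n) = -n²/8
D - L(((7 - 1*0) + 40) - 30) = -12633 - (-1)*(((7 - 1*0) + 40) - 30)²/8 = -12633 - (-1)*(((7 + 0) + 40) - 30)²/8 = -12633 - (-1)*((7 + 40) - 30)²/8 = -12633 - (-1)*(47 - 30)²/8 = -12633 - (-1)*17²/8 = -12633 - (-1)*289/8 = -12633 - 1*(-289/8) = -12633 + 289/8 = -100775/8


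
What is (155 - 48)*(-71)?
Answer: -7597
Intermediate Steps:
(155 - 48)*(-71) = 107*(-71) = -7597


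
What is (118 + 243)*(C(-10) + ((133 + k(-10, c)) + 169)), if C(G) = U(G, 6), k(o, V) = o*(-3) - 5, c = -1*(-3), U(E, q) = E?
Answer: 114437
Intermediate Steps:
c = 3
k(o, V) = -5 - 3*o (k(o, V) = -3*o - 5 = -5 - 3*o)
C(G) = G
(118 + 243)*(C(-10) + ((133 + k(-10, c)) + 169)) = (118 + 243)*(-10 + ((133 + (-5 - 3*(-10))) + 169)) = 361*(-10 + ((133 + (-5 + 30)) + 169)) = 361*(-10 + ((133 + 25) + 169)) = 361*(-10 + (158 + 169)) = 361*(-10 + 327) = 361*317 = 114437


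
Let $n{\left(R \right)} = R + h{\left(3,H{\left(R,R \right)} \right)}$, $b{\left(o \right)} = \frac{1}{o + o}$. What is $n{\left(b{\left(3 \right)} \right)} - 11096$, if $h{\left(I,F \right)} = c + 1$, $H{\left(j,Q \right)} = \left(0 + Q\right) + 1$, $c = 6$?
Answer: $- \frac{66533}{6} \approx -11089.0$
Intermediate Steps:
$H{\left(j,Q \right)} = 1 + Q$ ($H{\left(j,Q \right)} = Q + 1 = 1 + Q$)
$h{\left(I,F \right)} = 7$ ($h{\left(I,F \right)} = 6 + 1 = 7$)
$b{\left(o \right)} = \frac{1}{2 o}$
$n{\left(R \right)} = 7 + R$ ($n{\left(R \right)} = R + 7 = 7 + R$)
$n{\left(b{\left(3 \right)} \right)} - 11096 = \left(7 + \frac{1}{2 \cdot 3}\right) - 11096 = \left(7 + \frac{1}{2} \cdot \frac{1}{3}\right) - 11096 = \left(7 + \frac{1}{6}\right) - 11096 = \frac{43}{6} - 11096 = - \frac{66533}{6}$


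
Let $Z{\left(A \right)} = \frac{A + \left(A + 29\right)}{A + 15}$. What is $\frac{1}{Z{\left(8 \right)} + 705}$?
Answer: $\frac{23}{16260} \approx 0.0014145$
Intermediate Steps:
$Z{\left(A \right)} = \frac{29 + 2 A}{15 + A}$ ($Z{\left(A \right)} = \frac{A + \left(29 + A\right)}{15 + A} = \frac{29 + 2 A}{15 + A}$)
$\frac{1}{Z{\left(8 \right)} + 705} = \frac{1}{\frac{29 + 2 \cdot 8}{15 + 8} + 705} = \frac{1}{\frac{29 + 16}{23} + 705} = \frac{1}{\frac{1}{23} \cdot 45 + 705} = \frac{1}{\frac{45}{23} + 705} = \frac{1}{\frac{16260}{23}} = \frac{23}{16260}$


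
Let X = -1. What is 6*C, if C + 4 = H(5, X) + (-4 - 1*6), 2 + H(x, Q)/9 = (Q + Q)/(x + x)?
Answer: -1014/5 ≈ -202.80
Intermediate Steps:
H(x, Q) = -18 + 9*Q/x (H(x, Q) = -18 + 9*((Q + Q)/(x + x)) = -18 + 9*((2*Q)/((2*x))) = -18 + 9*((2*Q)*(1/(2*x))) = -18 + 9*(Q/x) = -18 + 9*Q/x)
C = -169/5 (C = -4 + ((-18 + 9*(-1)/5) + (-4 - 1*6)) = -4 + ((-18 + 9*(-1)*(1/5)) + (-4 - 6)) = -4 + ((-18 - 9/5) - 10) = -4 + (-99/5 - 10) = -4 - 149/5 = -169/5 ≈ -33.800)
6*C = 6*(-169/5) = -1014/5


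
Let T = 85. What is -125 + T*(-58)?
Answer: -5055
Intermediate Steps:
-125 + T*(-58) = -125 + 85*(-58) = -125 - 4930 = -5055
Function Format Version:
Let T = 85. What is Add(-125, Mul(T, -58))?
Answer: -5055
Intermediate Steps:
Add(-125, Mul(T, -58)) = Add(-125, Mul(85, -58)) = Add(-125, -4930) = -5055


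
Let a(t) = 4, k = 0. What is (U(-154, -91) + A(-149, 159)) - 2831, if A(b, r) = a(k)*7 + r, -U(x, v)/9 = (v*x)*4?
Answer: -507148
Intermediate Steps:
U(x, v) = -36*v*x (U(x, v) = -9*v*x*4 = -36*v*x)
A(b, r) = 28 + r (A(b, r) = 4*7 + r = 28 + r)
(U(-154, -91) + A(-149, 159)) - 2831 = (-36*(-91)*(-154) + (28 + 159)) - 2831 = (-504504 + 187) - 2831 = -504317 - 2831 = -507148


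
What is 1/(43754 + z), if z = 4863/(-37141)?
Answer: 37141/1625062451 ≈ 2.2855e-5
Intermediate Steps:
z = -4863/37141 (z = 4863*(-1/37141) = -4863/37141 ≈ -0.13093)
1/(43754 + z) = 1/(43754 - 4863/37141) = 1/(1625062451/37141) = 37141/1625062451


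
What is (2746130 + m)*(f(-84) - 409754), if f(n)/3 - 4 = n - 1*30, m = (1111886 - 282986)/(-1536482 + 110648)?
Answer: -89205223800969760/79213 ≈ -1.1261e+12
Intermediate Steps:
m = -46050/79213 (m = 828900/(-1425834) = 828900*(-1/1425834) = -46050/79213 ≈ -0.58134)
f(n) = -78 + 3*n (f(n) = 12 + 3*(n - 1*30) = 12 + 3*(n - 30) = 12 + 3*(-30 + n) = 12 + (-90 + 3*n) = -78 + 3*n)
(2746130 + m)*(f(-84) - 409754) = (2746130 - 46050/79213)*((-78 + 3*(-84)) - 409754) = 217529149640*((-78 - 252) - 409754)/79213 = 217529149640*(-330 - 409754)/79213 = (217529149640/79213)*(-410084) = -89205223800969760/79213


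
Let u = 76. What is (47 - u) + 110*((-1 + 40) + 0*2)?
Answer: 4261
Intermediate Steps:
(47 - u) + 110*((-1 + 40) + 0*2) = (47 - 1*76) + 110*((-1 + 40) + 0*2) = (47 - 76) + 110*(39 + 0) = -29 + 110*39 = -29 + 4290 = 4261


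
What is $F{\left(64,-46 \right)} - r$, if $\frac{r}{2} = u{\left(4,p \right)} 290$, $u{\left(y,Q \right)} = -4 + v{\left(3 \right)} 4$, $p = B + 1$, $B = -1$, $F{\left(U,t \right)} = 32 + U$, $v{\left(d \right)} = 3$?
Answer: $-4544$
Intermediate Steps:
$p = 0$ ($p = -1 + 1 = 0$)
$u{\left(y,Q \right)} = 8$ ($u{\left(y,Q \right)} = -4 + 3 \cdot 4 = -4 + 12 = 8$)
$r = 4640$ ($r = 2 \cdot 8 \cdot 290 = 2 \cdot 2320 = 4640$)
$F{\left(64,-46 \right)} - r = \left(32 + 64\right) - 4640 = 96 - 4640 = -4544$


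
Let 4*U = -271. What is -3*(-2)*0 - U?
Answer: 271/4 ≈ 67.750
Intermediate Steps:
U = -271/4 (U = (1/4)*(-271) = -271/4 ≈ -67.750)
-3*(-2)*0 - U = -3*(-2)*0 - 1*(-271/4) = 6*0 + 271/4 = 0 + 271/4 = 271/4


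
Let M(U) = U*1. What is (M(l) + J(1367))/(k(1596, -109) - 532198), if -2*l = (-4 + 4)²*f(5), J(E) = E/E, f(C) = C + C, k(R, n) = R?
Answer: -1/530602 ≈ -1.8847e-6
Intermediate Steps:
f(C) = 2*C
J(E) = 1
l = 0 (l = -(-4 + 4)²*2*5/2 = -0²*10/2 = -0*10 = -½*0 = 0)
M(U) = U
(M(l) + J(1367))/(k(1596, -109) - 532198) = (0 + 1)/(1596 - 532198) = 1/(-530602) = 1*(-1/530602) = -1/530602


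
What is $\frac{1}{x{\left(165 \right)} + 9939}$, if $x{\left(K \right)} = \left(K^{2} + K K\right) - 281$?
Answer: $\frac{1}{64108} \approx 1.5599 \cdot 10^{-5}$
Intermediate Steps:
$x{\left(K \right)} = -281 + 2 K^{2}$ ($x{\left(K \right)} = \left(K^{2} + K^{2}\right) - 281 = 2 K^{2} - 281 = -281 + 2 K^{2}$)
$\frac{1}{x{\left(165 \right)} + 9939} = \frac{1}{\left(-281 + 2 \cdot 165^{2}\right) + 9939} = \frac{1}{\left(-281 + 2 \cdot 27225\right) + 9939} = \frac{1}{\left(-281 + 54450\right) + 9939} = \frac{1}{54169 + 9939} = \frac{1}{64108}$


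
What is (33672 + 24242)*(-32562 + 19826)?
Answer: -737592704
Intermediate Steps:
(33672 + 24242)*(-32562 + 19826) = 57914*(-12736) = -737592704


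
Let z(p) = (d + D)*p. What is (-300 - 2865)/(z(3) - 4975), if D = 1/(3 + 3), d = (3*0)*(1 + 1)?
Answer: 6330/9949 ≈ 0.63624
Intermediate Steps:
d = 0 (d = 0*2 = 0)
D = 1/6 ≈ 0.16667
z(p) = p/6 (z(p) = (0 + 1/6)*p = p/6)
(-300 - 2865)/(z(3) - 4975) = (-300 - 2865)/((1/6)*3 - 4975) = -3165/(1/2 - 4975) = -3165/(-9949/2) = -3165*(-2/9949) = 6330/9949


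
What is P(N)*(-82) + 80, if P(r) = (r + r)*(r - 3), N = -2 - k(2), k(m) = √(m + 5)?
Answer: -2708 - 1148*√7 ≈ -5745.3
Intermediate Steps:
k(m) = √(5 + m)
N = -2 - √7 (N = -2 - √(5 + 2) = -2 - √7 ≈ -4.6458)
P(r) = 2*r*(-3 + r) (P(r) = (2*r)*(-3 + r) = 2*r*(-3 + r))
P(N)*(-82) + 80 = (2*(-2 - √7)*(-3 + (-2 - √7)))*(-82) + 80 = (2*(-2 - √7)*(-5 - √7))*(-82) + 80 = (2*(-5 - √7)*(-2 - √7))*(-82) + 80 = -164*(-5 - √7)*(-2 - √7) + 80 = 80 - 164*(-5 - √7)*(-2 - √7)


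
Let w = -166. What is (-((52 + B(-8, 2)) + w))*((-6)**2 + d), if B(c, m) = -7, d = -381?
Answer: -41745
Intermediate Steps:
(-((52 + B(-8, 2)) + w))*((-6)**2 + d) = (-((52 - 7) - 166))*((-6)**2 - 381) = (-(45 - 166))*(36 - 381) = -1*(-121)*(-345) = 121*(-345) = -41745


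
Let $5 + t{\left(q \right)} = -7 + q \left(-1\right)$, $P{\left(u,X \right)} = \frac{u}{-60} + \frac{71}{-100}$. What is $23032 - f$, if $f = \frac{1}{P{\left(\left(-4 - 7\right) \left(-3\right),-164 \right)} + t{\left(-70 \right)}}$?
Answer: $\frac{65341734}{2837} \approx 23032.0$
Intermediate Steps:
$P{\left(u,X \right)} = - \frac{71}{100} - \frac{u}{60}$ ($P{\left(u,X \right)} = u \left(- \frac{1}{60}\right) + 71 \left(- \frac{1}{100}\right) = - \frac{u}{60} - \frac{71}{100} = - \frac{71}{100} - \frac{u}{60}$)
$t{\left(q \right)} = -12 - q$ ($t{\left(q \right)} = -5 + \left(-7 + q \left(-1\right)\right) = -5 - \left(7 + q\right) = -12 - q$)
$f = \frac{50}{2837}$ ($f = \frac{1}{\left(- \frac{71}{100} - \frac{\left(-4 - 7\right) \left(-3\right)}{60}\right) - -58} = \frac{1}{\left(- \frac{71}{100} - \frac{\left(-4 - 7\right) \left(-3\right)}{60}\right) + \left(-12 + 70\right)} = \frac{1}{\left(- \frac{71}{100} - \frac{\left(-4 - 7\right) \left(-3\right)}{60}\right) + 58} = \frac{1}{\left(- \frac{71}{100} - \frac{\left(-11\right) \left(-3\right)}{60}\right) + 58} = \frac{1}{\left(- \frac{71}{100} - \frac{11}{20}\right) + 58} = \frac{1}{- \frac{63}{50} + 58} = \frac{1}{\frac{2837}{50}} = \frac{50}{2837} \approx 0.017624$)
$23032 - f = 23032 - \frac{50}{2837} = \frac{65341734}{2837}$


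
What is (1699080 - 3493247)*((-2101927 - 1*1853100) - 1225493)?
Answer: 9294718026840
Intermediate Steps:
(1699080 - 3493247)*((-2101927 - 1*1853100) - 1225493) = -1794167*((-2101927 - 1853100) - 1225493) = -1794167*(-3955027 - 1225493) = -1794167*(-5180520) = 9294718026840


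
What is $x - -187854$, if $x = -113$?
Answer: $187741$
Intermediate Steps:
$x - -187854 = -113 - -187854 = -113 + 187854 = 187741$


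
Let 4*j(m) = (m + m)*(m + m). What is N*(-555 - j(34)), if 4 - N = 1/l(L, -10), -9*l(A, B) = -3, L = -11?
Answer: -1711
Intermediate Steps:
l(A, B) = ⅓ (l(A, B) = -⅑*(-3) = ⅓)
j(m) = m² (j(m) = ((m + m)*(m + m))/4 = ((2*m)*(2*m))/4 = (4*m²)/4 = m²)
N = 1 (N = 4 - 1/⅓ = 4 - 1*3 = 4 - 3 = 1)
N*(-555 - j(34)) = 1*(-555 - 1*34²) = 1*(-555 - 1*1156) = 1*(-555 - 1156) = 1*(-1711) = -1711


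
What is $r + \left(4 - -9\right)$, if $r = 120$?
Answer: $133$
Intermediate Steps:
$r + \left(4 - -9\right) = 120 + \left(4 - -9\right) = 120 + \left(4 + 9\right) = 120 + 13 = 133$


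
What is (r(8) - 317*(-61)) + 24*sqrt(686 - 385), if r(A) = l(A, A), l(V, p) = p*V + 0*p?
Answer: 19401 + 24*sqrt(301) ≈ 19817.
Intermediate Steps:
l(V, p) = V*p (l(V, p) = V*p + 0 = V*p)
r(A) = A**2 (r(A) = A*A = A**2)
(r(8) - 317*(-61)) + 24*sqrt(686 - 385) = (8**2 - 317*(-61)) + 24*sqrt(686 - 385) = (64 + 19337) + 24*sqrt(301) = 19401 + 24*sqrt(301)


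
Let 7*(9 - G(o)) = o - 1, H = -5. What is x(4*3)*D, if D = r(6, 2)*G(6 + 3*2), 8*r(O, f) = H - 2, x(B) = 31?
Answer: -403/2 ≈ -201.50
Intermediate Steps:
G(o) = 64/7 - o/7 (G(o) = 9 - (o - 1)/7 = 9 - (-1 + o)/7 = 9 + (⅐ - o/7) = 64/7 - o/7)
r(O, f) = -7/8 (r(O, f) = (-5 - 2)/8 = (⅛)*(-7) = -7/8)
D = -13/2 (D = -7*(64/7 - (6 + 3*2)/7)/8 = -7*(64/7 - (6 + 6)/7)/8 = -7*(64/7 - ⅐*12)/8 = -7*(64/7 - 12/7)/8 = -7/8*52/7 = -13/2 ≈ -6.5000)
x(4*3)*D = 31*(-13/2) = -403/2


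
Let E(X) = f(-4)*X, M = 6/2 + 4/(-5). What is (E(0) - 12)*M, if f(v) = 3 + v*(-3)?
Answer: -132/5 ≈ -26.400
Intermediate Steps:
f(v) = 3 - 3*v
M = 11/5 (M = 6*(1/2) + 4*(-1/5) = 3 - 4/5 = 11/5 ≈ 2.2000)
E(X) = 15*X (E(X) = (3 - 3*(-4))*X = (3 + 12)*X = 15*X)
(E(0) - 12)*M = (15*0 - 12)*(11/5) = (0 - 12)*(11/5) = -12*11/5 = -132/5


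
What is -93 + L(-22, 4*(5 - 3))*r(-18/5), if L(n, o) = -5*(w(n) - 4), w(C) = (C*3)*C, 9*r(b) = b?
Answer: 2803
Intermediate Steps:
r(b) = b/9
w(C) = 3*C² (w(C) = (3*C)*C = 3*C²)
L(n, o) = 20 - 15*n² (L(n, o) = -5*(3*n² - 4) = -5*(-4 + 3*n²) = 20 - 15*n²)
-93 + L(-22, 4*(5 - 3))*r(-18/5) = -93 + (20 - 15*(-22)²)*((-18/5)/9) = -93 + (20 - 15*484)*((-18*⅕)/9) = -93 + (20 - 7260)*((⅑)*(-18/5)) = -93 - 7240*(-⅖) = -93 + 2896 = 2803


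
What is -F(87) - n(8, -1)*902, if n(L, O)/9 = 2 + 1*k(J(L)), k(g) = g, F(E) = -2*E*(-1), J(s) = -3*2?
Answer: 32298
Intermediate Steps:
J(s) = -6
F(E) = 2*E
n(L, O) = -36 (n(L, O) = 9*(2 + 1*(-6)) = 9*(2 - 6) = 9*(-4) = -36)
-F(87) - n(8, -1)*902 = -2*87 - (-36)*902 = -1*174 - 1*(-32472) = -174 + 32472 = 32298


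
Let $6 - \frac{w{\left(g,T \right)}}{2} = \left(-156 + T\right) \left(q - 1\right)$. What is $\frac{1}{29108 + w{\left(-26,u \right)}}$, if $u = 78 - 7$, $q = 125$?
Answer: $\frac{1}{50200} \approx 1.992 \cdot 10^{-5}$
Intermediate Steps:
$u = 71$ ($u = 78 - 7 = 71$)
$w{\left(g,T \right)} = 38700 - 248 T$ ($w{\left(g,T \right)} = 12 - 2 \left(-156 + T\right) \left(125 - 1\right) = 12 - 2 \left(-156 + T\right) 124 = 12 - 2 \left(-19344 + 124 T\right) = 12 - \left(-38688 + 248 T\right) = 38700 - 248 T$)
$\frac{1}{29108 + w{\left(-26,u \right)}} = \frac{1}{29108 + \left(38700 - 17608\right)} = \frac{1}{29108 + 21092} = \frac{1}{50200}$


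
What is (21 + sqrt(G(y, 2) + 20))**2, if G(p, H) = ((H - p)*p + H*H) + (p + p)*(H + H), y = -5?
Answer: (21 + I*sqrt(51))**2 ≈ 390.0 + 299.94*I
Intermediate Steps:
G(p, H) = H**2 + p*(H - p) + 4*H*p (G(p, H) = (p*(H - p) + H**2) + (2*p)*(2*H) = (H**2 + p*(H - p)) + 4*H*p = H**2 + p*(H - p) + 4*H*p)
(21 + sqrt(G(y, 2) + 20))**2 = (21 + sqrt((2**2 - 1*(-5)**2 + 5*2*(-5)) + 20))**2 = (21 + sqrt((4 - 1*25 - 50) + 20))**2 = (21 + sqrt((4 - 25 - 50) + 20))**2 = (21 + sqrt(-71 + 20))**2 = (21 + sqrt(-51))**2 = (21 + I*sqrt(51))**2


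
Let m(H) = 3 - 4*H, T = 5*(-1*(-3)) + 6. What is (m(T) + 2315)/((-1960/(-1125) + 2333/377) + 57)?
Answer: 94749525/2753867 ≈ 34.406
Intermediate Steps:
T = 21 (T = 5*3 + 6 = 15 + 6 = 21)
(m(T) + 2315)/((-1960/(-1125) + 2333/377) + 57) = ((3 - 4*21) + 2315)/((-1960/(-1125) + 2333/377) + 57) = ((3 - 84) + 2315)/((-1960*(-1/1125) + 2333*(1/377)) + 57) = (-81 + 2315)/((392/225 + 2333/377) + 57) = 2234/(672709/84825 + 57) = 2234/(5507734/84825) = 2234*(84825/5507734) = 94749525/2753867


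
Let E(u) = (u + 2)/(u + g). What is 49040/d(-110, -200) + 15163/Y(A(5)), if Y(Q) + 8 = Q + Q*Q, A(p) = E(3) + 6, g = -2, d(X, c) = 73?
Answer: 7187859/9052 ≈ 794.06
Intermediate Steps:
E(u) = (2 + u)/(-2 + u) (E(u) = (u + 2)/(u - 2) = (2 + u)/(-2 + u))
A(p) = 11 (A(p) = (2 + 3)/(-2 + 3) + 6 = 5/1 + 6 = 1*5 + 6 = 5 + 6 = 11)
Y(Q) = -8 + Q + Q**2 (Y(Q) = -8 + (Q + Q*Q) = -8 + (Q + Q**2) = -8 + Q + Q**2)
49040/d(-110, -200) + 15163/Y(A(5)) = 49040/73 + 15163/(-8 + 11 + 11**2) = 49040*(1/73) + 15163/(-8 + 11 + 121) = 49040/73 + 15163/124 = 7187859/9052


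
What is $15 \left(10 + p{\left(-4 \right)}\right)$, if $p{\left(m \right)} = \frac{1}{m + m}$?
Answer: $\frac{1185}{8} \approx 148.13$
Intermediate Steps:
$p{\left(m \right)} = \frac{1}{2 m}$
$15 \left(10 + p{\left(-4 \right)}\right) = 15 \left(10 + \frac{1}{2 \left(-4\right)}\right) = 15 \left(10 + \frac{1}{2} \left(- \frac{1}{4}\right)\right) = 15 \left(10 - \frac{1}{8}\right) = 15 \cdot \frac{79}{8} = \frac{1185}{8}$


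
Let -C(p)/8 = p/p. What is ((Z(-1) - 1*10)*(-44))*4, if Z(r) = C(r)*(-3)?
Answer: -2464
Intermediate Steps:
C(p) = -8 (C(p) = -8*p/p = -8*1 = -8)
Z(r) = 24 (Z(r) = -8*(-3) = 24)
((Z(-1) - 1*10)*(-44))*4 = ((24 - 1*10)*(-44))*4 = ((24 - 10)*(-44))*4 = (14*(-44))*4 = -616*4 = -2464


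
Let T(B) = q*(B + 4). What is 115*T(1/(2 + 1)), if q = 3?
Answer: 1495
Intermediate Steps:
T(B) = 12 + 3*B (T(B) = 3*(B + 4) = 3*(4 + B) = 12 + 3*B)
115*T(1/(2 + 1)) = 115*(12 + 3/(2 + 1)) = 115*(12 + 3/3) = 115*(12 + 3*(⅓)) = 115*(12 + 1) = 115*13 = 1495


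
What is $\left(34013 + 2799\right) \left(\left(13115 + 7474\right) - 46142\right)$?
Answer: $-940657036$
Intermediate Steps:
$\left(34013 + 2799\right) \left(\left(13115 + 7474\right) - 46142\right) = 36812 \left(20589 - 46142\right) = 36812 \left(-25553\right) = -940657036$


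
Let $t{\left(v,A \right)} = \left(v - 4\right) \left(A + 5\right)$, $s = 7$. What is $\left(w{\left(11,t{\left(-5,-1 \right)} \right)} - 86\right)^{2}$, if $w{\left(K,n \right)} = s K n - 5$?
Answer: $8196769$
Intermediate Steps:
$t{\left(v,A \right)} = \left(-4 + v\right) \left(5 + A\right)$
$w{\left(K,n \right)} = -5 + 7 K n$ ($w{\left(K,n \right)} = 7 K n - 5 = -5 + 7 K n$)
$\left(w{\left(11,t{\left(-5,-1 \right)} \right)} - 86\right)^{2} = \left(\left(-5 + 7 \cdot 11 \left(-20 - -4 + 5 \left(-5\right) - -5\right)\right) - 86\right)^{2} = \left(\left(-5 + 7 \cdot 11 \left(-20 + 4 - 25 + 5\right)\right) - 86\right)^{2} = \left(\left(-5 + 7 \cdot 11 \left(-36\right)\right) - 86\right)^{2} = \left(\left(-5 - 2772\right) - 86\right)^{2} = \left(-2777 - 86\right)^{2} = \left(-2863\right)^{2} = 8196769$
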